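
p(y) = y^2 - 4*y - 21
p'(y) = 2*y - 4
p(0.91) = -23.81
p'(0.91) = -2.18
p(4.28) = -19.80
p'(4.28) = 4.56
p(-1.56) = -12.33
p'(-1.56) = -7.12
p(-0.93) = -16.42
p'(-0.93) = -5.86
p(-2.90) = -0.99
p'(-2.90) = -9.80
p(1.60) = -24.84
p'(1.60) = -0.80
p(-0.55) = -18.50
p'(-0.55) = -5.10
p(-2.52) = -4.57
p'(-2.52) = -9.04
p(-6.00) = 39.00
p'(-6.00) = -16.00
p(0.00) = -21.00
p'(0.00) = -4.00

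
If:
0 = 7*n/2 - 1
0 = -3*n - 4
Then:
No Solution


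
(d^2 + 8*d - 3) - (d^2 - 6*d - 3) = 14*d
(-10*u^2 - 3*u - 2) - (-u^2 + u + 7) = -9*u^2 - 4*u - 9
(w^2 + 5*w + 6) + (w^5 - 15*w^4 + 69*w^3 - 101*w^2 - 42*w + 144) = w^5 - 15*w^4 + 69*w^3 - 100*w^2 - 37*w + 150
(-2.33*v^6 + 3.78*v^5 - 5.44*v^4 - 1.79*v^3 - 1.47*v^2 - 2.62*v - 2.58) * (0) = 0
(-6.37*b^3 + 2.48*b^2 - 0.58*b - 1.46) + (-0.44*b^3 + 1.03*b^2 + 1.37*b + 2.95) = -6.81*b^3 + 3.51*b^2 + 0.79*b + 1.49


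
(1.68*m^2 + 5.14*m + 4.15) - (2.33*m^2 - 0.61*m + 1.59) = -0.65*m^2 + 5.75*m + 2.56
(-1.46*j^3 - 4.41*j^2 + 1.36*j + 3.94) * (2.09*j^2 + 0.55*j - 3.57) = -3.0514*j^5 - 10.0199*j^4 + 5.6291*j^3 + 24.7263*j^2 - 2.6882*j - 14.0658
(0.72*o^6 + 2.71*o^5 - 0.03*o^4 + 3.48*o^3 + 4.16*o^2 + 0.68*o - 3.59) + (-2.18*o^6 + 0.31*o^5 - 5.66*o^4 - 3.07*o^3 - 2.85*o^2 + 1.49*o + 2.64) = -1.46*o^6 + 3.02*o^5 - 5.69*o^4 + 0.41*o^3 + 1.31*o^2 + 2.17*o - 0.95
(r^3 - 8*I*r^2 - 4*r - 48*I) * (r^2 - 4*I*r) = r^5 - 12*I*r^4 - 36*r^3 - 32*I*r^2 - 192*r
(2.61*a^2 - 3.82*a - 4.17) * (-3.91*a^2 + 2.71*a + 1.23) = -10.2051*a^4 + 22.0093*a^3 + 9.1628*a^2 - 15.9993*a - 5.1291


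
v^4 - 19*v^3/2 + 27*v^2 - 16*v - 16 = (v - 4)^2*(v - 2)*(v + 1/2)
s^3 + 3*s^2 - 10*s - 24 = (s - 3)*(s + 2)*(s + 4)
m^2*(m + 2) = m^3 + 2*m^2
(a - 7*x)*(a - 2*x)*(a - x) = a^3 - 10*a^2*x + 23*a*x^2 - 14*x^3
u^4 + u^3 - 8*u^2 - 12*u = u*(u - 3)*(u + 2)^2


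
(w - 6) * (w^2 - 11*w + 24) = w^3 - 17*w^2 + 90*w - 144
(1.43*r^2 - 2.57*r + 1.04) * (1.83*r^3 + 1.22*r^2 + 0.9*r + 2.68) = 2.6169*r^5 - 2.9585*r^4 + 0.0548000000000002*r^3 + 2.7882*r^2 - 5.9516*r + 2.7872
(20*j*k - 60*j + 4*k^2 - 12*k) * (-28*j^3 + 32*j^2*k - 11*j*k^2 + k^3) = -560*j^4*k + 1680*j^4 + 528*j^3*k^2 - 1584*j^3*k - 92*j^2*k^3 + 276*j^2*k^2 - 24*j*k^4 + 72*j*k^3 + 4*k^5 - 12*k^4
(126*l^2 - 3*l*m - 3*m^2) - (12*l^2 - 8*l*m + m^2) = 114*l^2 + 5*l*m - 4*m^2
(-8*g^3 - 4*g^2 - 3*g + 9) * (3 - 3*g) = 24*g^4 - 12*g^3 - 3*g^2 - 36*g + 27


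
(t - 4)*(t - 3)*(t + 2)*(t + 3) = t^4 - 2*t^3 - 17*t^2 + 18*t + 72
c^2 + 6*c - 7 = (c - 1)*(c + 7)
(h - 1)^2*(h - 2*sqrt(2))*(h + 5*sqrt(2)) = h^4 - 2*h^3 + 3*sqrt(2)*h^3 - 19*h^2 - 6*sqrt(2)*h^2 + 3*sqrt(2)*h + 40*h - 20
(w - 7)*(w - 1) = w^2 - 8*w + 7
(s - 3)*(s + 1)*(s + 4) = s^3 + 2*s^2 - 11*s - 12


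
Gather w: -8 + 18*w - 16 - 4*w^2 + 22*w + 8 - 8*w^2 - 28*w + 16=-12*w^2 + 12*w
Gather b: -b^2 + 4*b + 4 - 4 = -b^2 + 4*b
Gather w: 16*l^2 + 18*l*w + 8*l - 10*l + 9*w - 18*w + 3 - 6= 16*l^2 - 2*l + w*(18*l - 9) - 3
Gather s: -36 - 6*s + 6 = -6*s - 30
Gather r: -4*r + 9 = 9 - 4*r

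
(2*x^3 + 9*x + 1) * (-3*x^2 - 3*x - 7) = -6*x^5 - 6*x^4 - 41*x^3 - 30*x^2 - 66*x - 7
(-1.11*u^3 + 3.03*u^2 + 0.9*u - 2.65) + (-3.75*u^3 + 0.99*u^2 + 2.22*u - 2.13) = -4.86*u^3 + 4.02*u^2 + 3.12*u - 4.78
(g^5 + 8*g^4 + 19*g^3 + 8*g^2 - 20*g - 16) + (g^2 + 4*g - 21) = g^5 + 8*g^4 + 19*g^3 + 9*g^2 - 16*g - 37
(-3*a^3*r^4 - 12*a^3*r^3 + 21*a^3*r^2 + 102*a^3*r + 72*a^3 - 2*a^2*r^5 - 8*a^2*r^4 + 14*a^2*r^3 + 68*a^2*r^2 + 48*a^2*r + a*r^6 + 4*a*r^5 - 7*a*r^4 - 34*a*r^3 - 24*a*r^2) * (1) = -3*a^3*r^4 - 12*a^3*r^3 + 21*a^3*r^2 + 102*a^3*r + 72*a^3 - 2*a^2*r^5 - 8*a^2*r^4 + 14*a^2*r^3 + 68*a^2*r^2 + 48*a^2*r + a*r^6 + 4*a*r^5 - 7*a*r^4 - 34*a*r^3 - 24*a*r^2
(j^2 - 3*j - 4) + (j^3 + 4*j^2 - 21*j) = j^3 + 5*j^2 - 24*j - 4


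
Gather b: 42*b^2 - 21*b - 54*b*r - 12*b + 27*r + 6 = 42*b^2 + b*(-54*r - 33) + 27*r + 6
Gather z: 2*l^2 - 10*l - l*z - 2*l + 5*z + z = 2*l^2 - 12*l + z*(6 - l)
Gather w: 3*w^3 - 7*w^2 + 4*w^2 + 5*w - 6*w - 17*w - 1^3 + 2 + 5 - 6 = 3*w^3 - 3*w^2 - 18*w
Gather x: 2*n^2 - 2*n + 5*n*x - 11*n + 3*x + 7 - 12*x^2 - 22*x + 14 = 2*n^2 - 13*n - 12*x^2 + x*(5*n - 19) + 21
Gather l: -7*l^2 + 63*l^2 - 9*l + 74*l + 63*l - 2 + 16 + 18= 56*l^2 + 128*l + 32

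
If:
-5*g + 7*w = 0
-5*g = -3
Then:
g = 3/5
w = 3/7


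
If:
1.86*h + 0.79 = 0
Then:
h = -0.42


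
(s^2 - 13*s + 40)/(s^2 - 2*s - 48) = (s - 5)/(s + 6)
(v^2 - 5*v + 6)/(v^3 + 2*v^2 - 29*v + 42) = 1/(v + 7)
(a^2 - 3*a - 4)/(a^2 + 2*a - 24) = (a + 1)/(a + 6)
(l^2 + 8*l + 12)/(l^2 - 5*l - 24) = (l^2 + 8*l + 12)/(l^2 - 5*l - 24)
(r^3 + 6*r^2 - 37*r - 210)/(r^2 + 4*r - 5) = (r^2 + r - 42)/(r - 1)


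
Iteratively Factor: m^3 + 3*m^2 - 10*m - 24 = (m + 2)*(m^2 + m - 12) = (m - 3)*(m + 2)*(m + 4)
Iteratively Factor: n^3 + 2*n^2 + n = (n)*(n^2 + 2*n + 1) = n*(n + 1)*(n + 1)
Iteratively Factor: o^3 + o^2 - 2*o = (o - 1)*(o^2 + 2*o) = (o - 1)*(o + 2)*(o)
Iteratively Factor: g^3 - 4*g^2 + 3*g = (g - 3)*(g^2 - g) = (g - 3)*(g - 1)*(g)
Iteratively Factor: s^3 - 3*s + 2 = (s - 1)*(s^2 + s - 2) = (s - 1)^2*(s + 2)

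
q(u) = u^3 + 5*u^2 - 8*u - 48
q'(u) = 3*u^2 + 10*u - 8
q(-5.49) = -18.85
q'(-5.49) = 27.52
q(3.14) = 7.14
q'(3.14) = 52.98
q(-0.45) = -43.48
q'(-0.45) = -11.89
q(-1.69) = -25.03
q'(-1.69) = -16.33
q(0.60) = -50.78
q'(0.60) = -0.92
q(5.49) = 224.25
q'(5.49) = 137.32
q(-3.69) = -0.64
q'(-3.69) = -4.05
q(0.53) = -50.69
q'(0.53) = -1.86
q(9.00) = 1014.00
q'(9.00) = 325.00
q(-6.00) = -36.00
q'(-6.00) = 40.00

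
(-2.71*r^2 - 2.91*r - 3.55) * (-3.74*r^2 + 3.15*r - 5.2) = 10.1354*r^4 + 2.3469*r^3 + 18.2025*r^2 + 3.9495*r + 18.46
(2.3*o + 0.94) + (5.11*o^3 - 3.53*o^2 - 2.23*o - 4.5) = 5.11*o^3 - 3.53*o^2 + 0.0699999999999998*o - 3.56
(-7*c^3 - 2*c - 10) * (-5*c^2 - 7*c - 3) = 35*c^5 + 49*c^4 + 31*c^3 + 64*c^2 + 76*c + 30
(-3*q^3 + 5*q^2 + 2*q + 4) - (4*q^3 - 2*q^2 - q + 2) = -7*q^3 + 7*q^2 + 3*q + 2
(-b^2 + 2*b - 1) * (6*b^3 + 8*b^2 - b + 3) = -6*b^5 + 4*b^4 + 11*b^3 - 13*b^2 + 7*b - 3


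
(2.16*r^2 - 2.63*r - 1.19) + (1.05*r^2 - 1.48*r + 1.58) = 3.21*r^2 - 4.11*r + 0.39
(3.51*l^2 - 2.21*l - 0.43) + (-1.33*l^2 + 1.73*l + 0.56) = 2.18*l^2 - 0.48*l + 0.13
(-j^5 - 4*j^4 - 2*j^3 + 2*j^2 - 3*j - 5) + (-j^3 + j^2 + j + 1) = -j^5 - 4*j^4 - 3*j^3 + 3*j^2 - 2*j - 4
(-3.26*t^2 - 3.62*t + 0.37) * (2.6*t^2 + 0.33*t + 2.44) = -8.476*t^4 - 10.4878*t^3 - 8.187*t^2 - 8.7107*t + 0.9028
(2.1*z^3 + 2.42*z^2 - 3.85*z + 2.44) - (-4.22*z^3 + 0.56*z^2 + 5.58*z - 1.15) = 6.32*z^3 + 1.86*z^2 - 9.43*z + 3.59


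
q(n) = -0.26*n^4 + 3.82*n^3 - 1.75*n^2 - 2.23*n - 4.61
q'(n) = -1.04*n^3 + 11.46*n^2 - 3.5*n - 2.23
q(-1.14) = -10.44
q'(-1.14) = 18.19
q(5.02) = 258.23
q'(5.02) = 137.43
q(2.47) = 27.09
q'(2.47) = 43.37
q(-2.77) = -108.36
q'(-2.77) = 117.50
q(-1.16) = -10.81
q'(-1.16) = 18.87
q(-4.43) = -461.31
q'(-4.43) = 328.59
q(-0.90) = -6.98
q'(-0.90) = 10.96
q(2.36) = 22.53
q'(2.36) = 39.67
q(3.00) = 55.03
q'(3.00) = 62.33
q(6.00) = 407.17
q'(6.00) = 164.69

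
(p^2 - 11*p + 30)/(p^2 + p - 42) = (p - 5)/(p + 7)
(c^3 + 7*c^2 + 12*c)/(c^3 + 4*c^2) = (c + 3)/c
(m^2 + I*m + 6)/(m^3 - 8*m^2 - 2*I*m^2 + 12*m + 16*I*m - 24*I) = (m + 3*I)/(m^2 - 8*m + 12)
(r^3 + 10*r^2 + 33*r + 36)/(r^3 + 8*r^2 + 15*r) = (r^2 + 7*r + 12)/(r*(r + 5))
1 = 1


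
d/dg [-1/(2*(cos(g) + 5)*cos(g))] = -(2*cos(g) + 5)*sin(g)/(2*(cos(g) + 5)^2*cos(g)^2)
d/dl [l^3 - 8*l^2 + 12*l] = 3*l^2 - 16*l + 12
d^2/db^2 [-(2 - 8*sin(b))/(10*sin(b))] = (sin(b)^2 - 2)/(5*sin(b)^3)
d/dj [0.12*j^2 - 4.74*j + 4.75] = 0.24*j - 4.74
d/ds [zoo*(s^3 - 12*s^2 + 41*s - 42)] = zoo*(s^2 + s + 1)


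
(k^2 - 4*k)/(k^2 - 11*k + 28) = k/(k - 7)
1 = 1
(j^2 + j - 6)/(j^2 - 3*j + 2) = (j + 3)/(j - 1)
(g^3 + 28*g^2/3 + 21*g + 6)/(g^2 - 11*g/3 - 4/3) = (g^2 + 9*g + 18)/(g - 4)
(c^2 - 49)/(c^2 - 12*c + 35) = (c + 7)/(c - 5)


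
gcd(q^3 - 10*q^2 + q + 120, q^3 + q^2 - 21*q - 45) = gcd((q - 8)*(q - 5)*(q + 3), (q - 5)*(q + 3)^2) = q^2 - 2*q - 15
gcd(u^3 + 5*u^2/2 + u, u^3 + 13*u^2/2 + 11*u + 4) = u^2 + 5*u/2 + 1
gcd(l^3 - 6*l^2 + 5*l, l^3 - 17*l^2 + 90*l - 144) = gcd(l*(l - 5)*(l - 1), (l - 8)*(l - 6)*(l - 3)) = 1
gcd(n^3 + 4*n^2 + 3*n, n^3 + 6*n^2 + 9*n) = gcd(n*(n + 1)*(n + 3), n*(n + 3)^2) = n^2 + 3*n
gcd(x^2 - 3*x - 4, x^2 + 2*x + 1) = x + 1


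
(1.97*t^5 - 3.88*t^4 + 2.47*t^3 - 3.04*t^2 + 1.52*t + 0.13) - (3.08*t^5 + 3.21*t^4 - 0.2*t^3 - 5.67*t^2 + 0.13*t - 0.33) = -1.11*t^5 - 7.09*t^4 + 2.67*t^3 + 2.63*t^2 + 1.39*t + 0.46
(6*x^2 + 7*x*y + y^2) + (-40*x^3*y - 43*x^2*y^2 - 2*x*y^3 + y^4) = -40*x^3*y - 43*x^2*y^2 + 6*x^2 - 2*x*y^3 + 7*x*y + y^4 + y^2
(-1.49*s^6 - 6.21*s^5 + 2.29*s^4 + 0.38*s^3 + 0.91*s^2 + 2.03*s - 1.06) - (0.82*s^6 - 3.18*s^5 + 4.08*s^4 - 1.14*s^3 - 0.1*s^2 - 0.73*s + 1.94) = -2.31*s^6 - 3.03*s^5 - 1.79*s^4 + 1.52*s^3 + 1.01*s^2 + 2.76*s - 3.0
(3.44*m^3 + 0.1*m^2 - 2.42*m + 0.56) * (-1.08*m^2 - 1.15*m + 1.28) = -3.7152*m^5 - 4.064*m^4 + 6.9018*m^3 + 2.3062*m^2 - 3.7416*m + 0.7168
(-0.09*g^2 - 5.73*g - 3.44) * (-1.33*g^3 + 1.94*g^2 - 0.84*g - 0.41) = 0.1197*g^5 + 7.4463*g^4 - 6.4654*g^3 - 1.8235*g^2 + 5.2389*g + 1.4104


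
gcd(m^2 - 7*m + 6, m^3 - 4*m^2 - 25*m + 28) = m - 1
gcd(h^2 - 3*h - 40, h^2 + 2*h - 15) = h + 5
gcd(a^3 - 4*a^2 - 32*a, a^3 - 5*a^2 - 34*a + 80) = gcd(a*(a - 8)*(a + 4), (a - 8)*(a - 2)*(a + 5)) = a - 8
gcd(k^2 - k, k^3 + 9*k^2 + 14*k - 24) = k - 1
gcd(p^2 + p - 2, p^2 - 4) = p + 2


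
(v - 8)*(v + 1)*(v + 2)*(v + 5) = v^4 - 47*v^2 - 126*v - 80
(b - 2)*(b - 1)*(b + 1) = b^3 - 2*b^2 - b + 2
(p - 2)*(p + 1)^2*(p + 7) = p^4 + 7*p^3 - 3*p^2 - 23*p - 14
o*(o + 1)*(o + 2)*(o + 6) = o^4 + 9*o^3 + 20*o^2 + 12*o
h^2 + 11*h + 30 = (h + 5)*(h + 6)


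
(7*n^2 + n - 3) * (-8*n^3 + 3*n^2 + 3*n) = -56*n^5 + 13*n^4 + 48*n^3 - 6*n^2 - 9*n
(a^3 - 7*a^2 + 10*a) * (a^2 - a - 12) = a^5 - 8*a^4 + 5*a^3 + 74*a^2 - 120*a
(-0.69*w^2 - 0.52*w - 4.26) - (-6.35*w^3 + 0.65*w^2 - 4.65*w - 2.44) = 6.35*w^3 - 1.34*w^2 + 4.13*w - 1.82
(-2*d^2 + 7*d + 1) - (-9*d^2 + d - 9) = 7*d^2 + 6*d + 10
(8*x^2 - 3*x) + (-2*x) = 8*x^2 - 5*x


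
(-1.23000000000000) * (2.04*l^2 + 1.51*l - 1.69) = -2.5092*l^2 - 1.8573*l + 2.0787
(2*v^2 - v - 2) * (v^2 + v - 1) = 2*v^4 + v^3 - 5*v^2 - v + 2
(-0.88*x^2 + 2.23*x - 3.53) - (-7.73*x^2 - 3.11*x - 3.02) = 6.85*x^2 + 5.34*x - 0.51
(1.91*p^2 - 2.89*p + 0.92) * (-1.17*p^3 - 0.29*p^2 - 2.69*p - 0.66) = -2.2347*p^5 + 2.8274*p^4 - 5.3762*p^3 + 6.2467*p^2 - 0.5674*p - 0.6072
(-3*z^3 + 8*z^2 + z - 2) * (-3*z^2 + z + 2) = 9*z^5 - 27*z^4 - z^3 + 23*z^2 - 4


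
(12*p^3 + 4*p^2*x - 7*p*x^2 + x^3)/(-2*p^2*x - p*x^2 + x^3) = (-6*p + x)/x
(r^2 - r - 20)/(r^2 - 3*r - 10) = (r + 4)/(r + 2)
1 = 1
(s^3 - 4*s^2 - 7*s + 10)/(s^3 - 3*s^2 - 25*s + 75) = (s^2 + s - 2)/(s^2 + 2*s - 15)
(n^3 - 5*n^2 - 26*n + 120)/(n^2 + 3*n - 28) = (n^2 - n - 30)/(n + 7)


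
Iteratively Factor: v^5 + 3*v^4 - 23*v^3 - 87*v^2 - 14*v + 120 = (v - 5)*(v^4 + 8*v^3 + 17*v^2 - 2*v - 24) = (v - 5)*(v + 4)*(v^3 + 4*v^2 + v - 6) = (v - 5)*(v + 3)*(v + 4)*(v^2 + v - 2) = (v - 5)*(v + 2)*(v + 3)*(v + 4)*(v - 1)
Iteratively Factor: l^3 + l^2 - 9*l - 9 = (l + 1)*(l^2 - 9) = (l - 3)*(l + 1)*(l + 3)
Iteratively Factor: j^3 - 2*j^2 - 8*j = (j)*(j^2 - 2*j - 8) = j*(j + 2)*(j - 4)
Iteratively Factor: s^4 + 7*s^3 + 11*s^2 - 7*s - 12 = (s + 1)*(s^3 + 6*s^2 + 5*s - 12) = (s + 1)*(s + 3)*(s^2 + 3*s - 4) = (s - 1)*(s + 1)*(s + 3)*(s + 4)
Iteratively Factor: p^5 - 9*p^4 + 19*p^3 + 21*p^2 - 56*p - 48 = (p - 4)*(p^4 - 5*p^3 - p^2 + 17*p + 12) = (p - 4)*(p + 1)*(p^3 - 6*p^2 + 5*p + 12) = (p - 4)*(p - 3)*(p + 1)*(p^2 - 3*p - 4) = (p - 4)^2*(p - 3)*(p + 1)*(p + 1)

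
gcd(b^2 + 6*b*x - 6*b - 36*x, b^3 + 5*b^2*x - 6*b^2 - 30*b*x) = b - 6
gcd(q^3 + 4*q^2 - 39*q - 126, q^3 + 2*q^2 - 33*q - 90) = q^2 - 3*q - 18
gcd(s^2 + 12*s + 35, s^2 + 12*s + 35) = s^2 + 12*s + 35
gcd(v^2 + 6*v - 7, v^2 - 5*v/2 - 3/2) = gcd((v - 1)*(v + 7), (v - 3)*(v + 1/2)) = 1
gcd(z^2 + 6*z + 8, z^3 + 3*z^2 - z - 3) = 1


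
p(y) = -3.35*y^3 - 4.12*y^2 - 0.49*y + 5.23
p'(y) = -10.05*y^2 - 8.24*y - 0.49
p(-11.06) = 4038.89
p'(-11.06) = -1138.71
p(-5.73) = 503.01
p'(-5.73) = -283.25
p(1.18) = -6.59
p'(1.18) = -24.21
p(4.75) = -449.08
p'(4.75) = -266.38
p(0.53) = 3.31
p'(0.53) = -7.68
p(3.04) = -128.45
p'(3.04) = -118.42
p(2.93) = -115.84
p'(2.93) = -110.91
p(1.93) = -35.15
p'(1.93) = -53.83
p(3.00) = -123.77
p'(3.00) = -115.66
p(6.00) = -869.63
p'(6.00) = -411.73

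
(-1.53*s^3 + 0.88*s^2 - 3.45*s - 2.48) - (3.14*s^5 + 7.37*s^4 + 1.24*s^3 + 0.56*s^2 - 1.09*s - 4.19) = -3.14*s^5 - 7.37*s^4 - 2.77*s^3 + 0.32*s^2 - 2.36*s + 1.71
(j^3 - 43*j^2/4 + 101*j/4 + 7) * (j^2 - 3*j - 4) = j^5 - 55*j^4/4 + 107*j^3/2 - 103*j^2/4 - 122*j - 28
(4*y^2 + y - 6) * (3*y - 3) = 12*y^3 - 9*y^2 - 21*y + 18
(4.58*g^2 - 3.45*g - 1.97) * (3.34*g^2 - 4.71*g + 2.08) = 15.2972*g^4 - 33.0948*g^3 + 19.1961*g^2 + 2.1027*g - 4.0976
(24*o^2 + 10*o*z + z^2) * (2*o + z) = 48*o^3 + 44*o^2*z + 12*o*z^2 + z^3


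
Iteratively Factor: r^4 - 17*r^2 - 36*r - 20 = (r + 2)*(r^3 - 2*r^2 - 13*r - 10) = (r + 2)^2*(r^2 - 4*r - 5) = (r - 5)*(r + 2)^2*(r + 1)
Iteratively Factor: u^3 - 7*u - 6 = (u - 3)*(u^2 + 3*u + 2) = (u - 3)*(u + 2)*(u + 1)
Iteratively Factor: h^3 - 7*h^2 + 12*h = (h - 4)*(h^2 - 3*h) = h*(h - 4)*(h - 3)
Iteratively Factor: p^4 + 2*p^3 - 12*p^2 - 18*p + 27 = (p + 3)*(p^3 - p^2 - 9*p + 9) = (p + 3)^2*(p^2 - 4*p + 3) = (p - 1)*(p + 3)^2*(p - 3)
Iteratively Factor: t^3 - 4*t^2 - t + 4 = (t + 1)*(t^2 - 5*t + 4) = (t - 1)*(t + 1)*(t - 4)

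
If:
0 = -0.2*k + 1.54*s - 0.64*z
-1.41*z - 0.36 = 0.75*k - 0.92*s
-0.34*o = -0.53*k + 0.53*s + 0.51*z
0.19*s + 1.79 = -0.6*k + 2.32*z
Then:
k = -1.29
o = -2.69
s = 0.02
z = 0.44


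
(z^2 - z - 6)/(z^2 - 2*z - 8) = (z - 3)/(z - 4)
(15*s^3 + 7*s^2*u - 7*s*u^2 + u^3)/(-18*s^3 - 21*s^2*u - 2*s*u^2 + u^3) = (-15*s^2 + 8*s*u - u^2)/(18*s^2 + 3*s*u - u^2)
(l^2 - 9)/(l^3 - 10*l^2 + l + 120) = (l - 3)/(l^2 - 13*l + 40)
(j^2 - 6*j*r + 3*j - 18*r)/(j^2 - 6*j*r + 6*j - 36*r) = (j + 3)/(j + 6)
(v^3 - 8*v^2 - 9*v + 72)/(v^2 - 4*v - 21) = (v^2 - 11*v + 24)/(v - 7)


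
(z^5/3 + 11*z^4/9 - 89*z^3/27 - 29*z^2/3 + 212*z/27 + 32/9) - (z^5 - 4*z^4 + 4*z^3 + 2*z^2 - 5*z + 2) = -2*z^5/3 + 47*z^4/9 - 197*z^3/27 - 35*z^2/3 + 347*z/27 + 14/9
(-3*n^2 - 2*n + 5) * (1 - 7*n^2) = 21*n^4 + 14*n^3 - 38*n^2 - 2*n + 5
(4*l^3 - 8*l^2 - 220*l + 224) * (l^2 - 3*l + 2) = 4*l^5 - 20*l^4 - 188*l^3 + 868*l^2 - 1112*l + 448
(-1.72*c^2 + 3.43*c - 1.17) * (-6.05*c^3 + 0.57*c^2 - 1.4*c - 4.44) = 10.406*c^5 - 21.7319*c^4 + 11.4416*c^3 + 2.1679*c^2 - 13.5912*c + 5.1948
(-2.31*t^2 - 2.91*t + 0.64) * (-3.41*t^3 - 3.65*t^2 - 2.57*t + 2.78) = 7.8771*t^5 + 18.3546*t^4 + 14.3758*t^3 - 1.2791*t^2 - 9.7346*t + 1.7792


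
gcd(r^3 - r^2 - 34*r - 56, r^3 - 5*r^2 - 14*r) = r^2 - 5*r - 14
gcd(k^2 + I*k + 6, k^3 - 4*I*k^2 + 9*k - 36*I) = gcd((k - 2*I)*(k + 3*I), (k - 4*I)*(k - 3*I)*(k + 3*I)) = k + 3*I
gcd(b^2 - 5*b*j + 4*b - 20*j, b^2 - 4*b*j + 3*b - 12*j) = 1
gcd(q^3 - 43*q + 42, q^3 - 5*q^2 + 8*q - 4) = q - 1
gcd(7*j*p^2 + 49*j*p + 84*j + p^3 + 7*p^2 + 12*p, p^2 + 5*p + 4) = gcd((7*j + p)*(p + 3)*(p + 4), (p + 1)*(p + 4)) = p + 4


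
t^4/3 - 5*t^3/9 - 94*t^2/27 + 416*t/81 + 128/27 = (t/3 + 1)*(t - 8/3)^2*(t + 2/3)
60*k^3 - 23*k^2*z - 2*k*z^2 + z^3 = (-4*k + z)*(-3*k + z)*(5*k + z)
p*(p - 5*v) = p^2 - 5*p*v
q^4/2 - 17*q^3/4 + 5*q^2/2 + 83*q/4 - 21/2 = (q/2 + 1)*(q - 7)*(q - 3)*(q - 1/2)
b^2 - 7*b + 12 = (b - 4)*(b - 3)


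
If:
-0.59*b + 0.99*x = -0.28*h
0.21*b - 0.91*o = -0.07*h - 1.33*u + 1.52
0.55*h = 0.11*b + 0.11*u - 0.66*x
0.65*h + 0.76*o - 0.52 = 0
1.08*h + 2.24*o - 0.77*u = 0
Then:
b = -0.42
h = 0.70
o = 0.09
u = 1.23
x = -0.45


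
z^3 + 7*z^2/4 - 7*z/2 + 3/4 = (z - 1)*(z - 1/4)*(z + 3)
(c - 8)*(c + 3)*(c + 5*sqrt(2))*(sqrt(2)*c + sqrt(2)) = sqrt(2)*c^4 - 4*sqrt(2)*c^3 + 10*c^3 - 29*sqrt(2)*c^2 - 40*c^2 - 290*c - 24*sqrt(2)*c - 240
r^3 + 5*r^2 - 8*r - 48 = (r - 3)*(r + 4)^2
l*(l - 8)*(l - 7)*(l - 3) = l^4 - 18*l^3 + 101*l^2 - 168*l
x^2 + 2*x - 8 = (x - 2)*(x + 4)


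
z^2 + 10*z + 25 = (z + 5)^2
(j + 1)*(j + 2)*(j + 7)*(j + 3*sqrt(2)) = j^4 + 3*sqrt(2)*j^3 + 10*j^3 + 23*j^2 + 30*sqrt(2)*j^2 + 14*j + 69*sqrt(2)*j + 42*sqrt(2)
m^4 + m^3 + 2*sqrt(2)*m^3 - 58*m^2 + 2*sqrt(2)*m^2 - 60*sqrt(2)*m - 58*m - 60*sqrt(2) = (m + 1)*(m - 5*sqrt(2))*(m + sqrt(2))*(m + 6*sqrt(2))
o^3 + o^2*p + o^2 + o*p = o*(o + 1)*(o + p)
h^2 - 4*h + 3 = (h - 3)*(h - 1)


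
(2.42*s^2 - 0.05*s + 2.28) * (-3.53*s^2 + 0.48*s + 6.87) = -8.5426*s^4 + 1.3381*s^3 + 8.553*s^2 + 0.7509*s + 15.6636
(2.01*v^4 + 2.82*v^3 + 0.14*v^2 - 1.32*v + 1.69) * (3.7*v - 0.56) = 7.437*v^5 + 9.3084*v^4 - 1.0612*v^3 - 4.9624*v^2 + 6.9922*v - 0.9464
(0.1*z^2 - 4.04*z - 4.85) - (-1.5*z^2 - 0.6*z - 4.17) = 1.6*z^2 - 3.44*z - 0.68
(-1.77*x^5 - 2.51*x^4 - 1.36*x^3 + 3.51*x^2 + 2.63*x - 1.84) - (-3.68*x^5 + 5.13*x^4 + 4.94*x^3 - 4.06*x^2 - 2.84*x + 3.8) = 1.91*x^5 - 7.64*x^4 - 6.3*x^3 + 7.57*x^2 + 5.47*x - 5.64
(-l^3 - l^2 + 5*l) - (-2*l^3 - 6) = l^3 - l^2 + 5*l + 6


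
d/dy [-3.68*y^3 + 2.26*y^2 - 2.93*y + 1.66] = -11.04*y^2 + 4.52*y - 2.93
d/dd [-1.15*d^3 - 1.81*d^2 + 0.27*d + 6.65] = -3.45*d^2 - 3.62*d + 0.27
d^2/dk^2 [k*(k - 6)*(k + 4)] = 6*k - 4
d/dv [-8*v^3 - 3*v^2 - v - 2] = -24*v^2 - 6*v - 1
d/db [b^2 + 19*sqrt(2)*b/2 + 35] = 2*b + 19*sqrt(2)/2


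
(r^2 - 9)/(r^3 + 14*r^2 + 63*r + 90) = (r - 3)/(r^2 + 11*r + 30)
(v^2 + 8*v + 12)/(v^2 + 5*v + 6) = (v + 6)/(v + 3)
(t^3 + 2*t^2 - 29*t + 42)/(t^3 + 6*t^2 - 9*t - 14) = (t - 3)/(t + 1)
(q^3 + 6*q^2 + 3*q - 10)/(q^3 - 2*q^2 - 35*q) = (q^2 + q - 2)/(q*(q - 7))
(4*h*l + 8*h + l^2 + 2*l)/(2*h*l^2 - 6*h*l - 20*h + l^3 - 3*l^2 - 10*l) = (4*h + l)/(2*h*l - 10*h + l^2 - 5*l)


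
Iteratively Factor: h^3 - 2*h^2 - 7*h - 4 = (h + 1)*(h^2 - 3*h - 4) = (h - 4)*(h + 1)*(h + 1)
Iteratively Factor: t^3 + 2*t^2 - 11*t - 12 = (t + 1)*(t^2 + t - 12) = (t - 3)*(t + 1)*(t + 4)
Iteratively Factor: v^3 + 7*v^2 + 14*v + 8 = (v + 1)*(v^2 + 6*v + 8) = (v + 1)*(v + 2)*(v + 4)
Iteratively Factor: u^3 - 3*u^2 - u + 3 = (u - 3)*(u^2 - 1) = (u - 3)*(u - 1)*(u + 1)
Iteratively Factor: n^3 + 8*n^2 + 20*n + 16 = (n + 4)*(n^2 + 4*n + 4) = (n + 2)*(n + 4)*(n + 2)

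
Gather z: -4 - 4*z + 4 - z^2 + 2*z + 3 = -z^2 - 2*z + 3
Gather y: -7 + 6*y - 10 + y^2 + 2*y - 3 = y^2 + 8*y - 20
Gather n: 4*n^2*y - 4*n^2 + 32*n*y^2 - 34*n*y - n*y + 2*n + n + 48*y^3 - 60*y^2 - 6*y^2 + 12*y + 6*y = n^2*(4*y - 4) + n*(32*y^2 - 35*y + 3) + 48*y^3 - 66*y^2 + 18*y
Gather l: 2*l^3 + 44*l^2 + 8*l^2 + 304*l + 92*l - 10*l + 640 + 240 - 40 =2*l^3 + 52*l^2 + 386*l + 840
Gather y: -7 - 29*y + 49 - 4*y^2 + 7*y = -4*y^2 - 22*y + 42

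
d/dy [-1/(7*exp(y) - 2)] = 7*exp(y)/(7*exp(y) - 2)^2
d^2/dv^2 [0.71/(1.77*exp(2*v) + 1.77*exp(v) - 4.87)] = (0.71*(3.54*exp(v) + 1.77)*(7.08*exp(v) + 3.54)*exp(v) - (5.0268*exp(v) + 1.2567)*(1.77*exp(2*v) + 1.77*exp(v) - 4.87))*exp(v)/(1.77*exp(2*v) + 1.77*exp(v) - 4.87)^3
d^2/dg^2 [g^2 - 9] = 2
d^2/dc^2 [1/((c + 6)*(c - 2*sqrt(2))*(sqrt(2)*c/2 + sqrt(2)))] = 2*sqrt(2)*((c + 2)^2*(c + 6)^2 + (c + 2)^2*(c + 6)*(c - 2*sqrt(2)) + (c + 2)^2*(c - 2*sqrt(2))^2 + (c + 2)*(c + 6)^2*(c - 2*sqrt(2)) + (c + 2)*(c + 6)*(c - 2*sqrt(2))^2 + (c + 6)^2*(c - 2*sqrt(2))^2)/((c + 2)^3*(c + 6)^3*(c - 2*sqrt(2))^3)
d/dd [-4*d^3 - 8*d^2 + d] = -12*d^2 - 16*d + 1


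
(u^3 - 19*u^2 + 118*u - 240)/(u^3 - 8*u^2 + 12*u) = (u^2 - 13*u + 40)/(u*(u - 2))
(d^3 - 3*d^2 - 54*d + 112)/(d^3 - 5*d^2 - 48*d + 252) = (d^2 - 10*d + 16)/(d^2 - 12*d + 36)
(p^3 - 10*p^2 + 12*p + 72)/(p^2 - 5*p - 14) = (p^2 - 12*p + 36)/(p - 7)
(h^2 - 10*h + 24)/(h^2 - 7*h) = (h^2 - 10*h + 24)/(h*(h - 7))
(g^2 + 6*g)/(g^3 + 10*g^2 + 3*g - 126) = g/(g^2 + 4*g - 21)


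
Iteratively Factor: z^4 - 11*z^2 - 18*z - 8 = (z - 4)*(z^3 + 4*z^2 + 5*z + 2) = (z - 4)*(z + 2)*(z^2 + 2*z + 1) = (z - 4)*(z + 1)*(z + 2)*(z + 1)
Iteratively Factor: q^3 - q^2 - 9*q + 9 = (q + 3)*(q^2 - 4*q + 3) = (q - 1)*(q + 3)*(q - 3)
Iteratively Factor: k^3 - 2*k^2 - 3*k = (k - 3)*(k^2 + k) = k*(k - 3)*(k + 1)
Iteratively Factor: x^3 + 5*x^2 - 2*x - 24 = (x - 2)*(x^2 + 7*x + 12) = (x - 2)*(x + 4)*(x + 3)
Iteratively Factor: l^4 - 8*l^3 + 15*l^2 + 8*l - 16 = (l - 4)*(l^3 - 4*l^2 - l + 4) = (l - 4)*(l + 1)*(l^2 - 5*l + 4) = (l - 4)^2*(l + 1)*(l - 1)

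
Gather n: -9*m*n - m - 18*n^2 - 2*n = -m - 18*n^2 + n*(-9*m - 2)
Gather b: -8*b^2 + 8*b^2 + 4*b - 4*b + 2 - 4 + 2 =0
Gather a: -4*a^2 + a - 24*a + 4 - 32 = -4*a^2 - 23*a - 28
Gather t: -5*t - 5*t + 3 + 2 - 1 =4 - 10*t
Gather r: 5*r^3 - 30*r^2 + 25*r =5*r^3 - 30*r^2 + 25*r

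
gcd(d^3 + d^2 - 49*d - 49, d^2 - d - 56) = d + 7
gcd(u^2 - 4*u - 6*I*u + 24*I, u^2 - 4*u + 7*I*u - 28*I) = u - 4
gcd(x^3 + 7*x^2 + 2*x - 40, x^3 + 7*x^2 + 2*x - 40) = x^3 + 7*x^2 + 2*x - 40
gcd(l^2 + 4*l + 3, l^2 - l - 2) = l + 1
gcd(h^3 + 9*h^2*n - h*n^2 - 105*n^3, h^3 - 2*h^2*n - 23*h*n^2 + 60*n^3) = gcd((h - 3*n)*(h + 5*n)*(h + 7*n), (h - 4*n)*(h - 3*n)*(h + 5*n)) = h^2 + 2*h*n - 15*n^2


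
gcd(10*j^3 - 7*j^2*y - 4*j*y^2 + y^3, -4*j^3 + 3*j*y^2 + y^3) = -2*j^2 + j*y + y^2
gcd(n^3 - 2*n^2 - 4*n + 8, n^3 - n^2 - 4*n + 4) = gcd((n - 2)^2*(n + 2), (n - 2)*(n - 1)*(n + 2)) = n^2 - 4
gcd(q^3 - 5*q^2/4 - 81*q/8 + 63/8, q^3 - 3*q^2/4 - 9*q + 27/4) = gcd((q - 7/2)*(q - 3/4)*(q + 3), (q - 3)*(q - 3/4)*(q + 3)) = q^2 + 9*q/4 - 9/4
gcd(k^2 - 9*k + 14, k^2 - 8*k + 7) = k - 7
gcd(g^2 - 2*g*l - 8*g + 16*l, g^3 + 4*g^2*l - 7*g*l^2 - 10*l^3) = g - 2*l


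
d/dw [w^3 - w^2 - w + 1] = 3*w^2 - 2*w - 1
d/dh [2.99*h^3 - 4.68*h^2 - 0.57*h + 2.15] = 8.97*h^2 - 9.36*h - 0.57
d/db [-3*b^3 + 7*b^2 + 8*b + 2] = -9*b^2 + 14*b + 8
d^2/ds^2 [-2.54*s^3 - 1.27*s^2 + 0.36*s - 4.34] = -15.24*s - 2.54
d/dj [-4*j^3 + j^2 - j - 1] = -12*j^2 + 2*j - 1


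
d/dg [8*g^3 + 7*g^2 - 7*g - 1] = 24*g^2 + 14*g - 7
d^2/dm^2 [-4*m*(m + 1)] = -8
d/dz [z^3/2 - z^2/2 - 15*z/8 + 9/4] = 3*z^2/2 - z - 15/8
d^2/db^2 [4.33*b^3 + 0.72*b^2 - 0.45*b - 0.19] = 25.98*b + 1.44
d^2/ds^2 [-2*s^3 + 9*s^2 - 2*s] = 18 - 12*s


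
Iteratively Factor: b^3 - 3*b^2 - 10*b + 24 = (b - 4)*(b^2 + b - 6) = (b - 4)*(b + 3)*(b - 2)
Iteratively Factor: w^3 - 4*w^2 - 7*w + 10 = (w + 2)*(w^2 - 6*w + 5) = (w - 1)*(w + 2)*(w - 5)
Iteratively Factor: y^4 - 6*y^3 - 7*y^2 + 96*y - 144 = (y - 3)*(y^3 - 3*y^2 - 16*y + 48) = (y - 4)*(y - 3)*(y^2 + y - 12) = (y - 4)*(y - 3)^2*(y + 4)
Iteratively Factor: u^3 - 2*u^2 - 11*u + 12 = (u + 3)*(u^2 - 5*u + 4) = (u - 4)*(u + 3)*(u - 1)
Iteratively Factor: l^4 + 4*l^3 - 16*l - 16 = (l + 2)*(l^3 + 2*l^2 - 4*l - 8) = (l + 2)^2*(l^2 - 4) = (l + 2)^3*(l - 2)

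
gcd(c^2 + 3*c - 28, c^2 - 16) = c - 4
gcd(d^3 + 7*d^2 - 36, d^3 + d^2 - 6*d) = d^2 + d - 6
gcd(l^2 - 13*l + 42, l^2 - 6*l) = l - 6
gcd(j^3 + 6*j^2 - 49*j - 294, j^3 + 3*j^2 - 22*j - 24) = j + 6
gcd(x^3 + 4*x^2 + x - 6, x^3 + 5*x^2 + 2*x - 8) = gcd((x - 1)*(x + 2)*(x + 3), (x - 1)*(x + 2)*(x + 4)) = x^2 + x - 2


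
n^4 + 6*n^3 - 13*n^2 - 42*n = n*(n - 3)*(n + 2)*(n + 7)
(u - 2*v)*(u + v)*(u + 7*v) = u^3 + 6*u^2*v - 9*u*v^2 - 14*v^3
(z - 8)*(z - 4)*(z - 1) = z^3 - 13*z^2 + 44*z - 32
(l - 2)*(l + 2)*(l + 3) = l^3 + 3*l^2 - 4*l - 12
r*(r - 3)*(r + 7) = r^3 + 4*r^2 - 21*r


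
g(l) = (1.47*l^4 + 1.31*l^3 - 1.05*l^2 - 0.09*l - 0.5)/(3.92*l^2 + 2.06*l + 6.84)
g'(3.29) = 2.54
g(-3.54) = 3.27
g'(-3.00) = -2.03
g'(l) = (-7.84*l - 2.06)*(1.47*l^4 + 1.31*l^3 - 1.05*l^2 - 0.09*l - 0.5)/(3.92*l^2 + 2.06*l + 6.84)^2 + (5.88*l^3 + 3.93*l^2 - 2.1*l - 0.09)/(3.92*l^2 + 2.06*l + 6.84) = (11.5248*l^5 + 14.2198*l^4 + 45.6164*l^3 + 25.071*l^2 - 10.444*l + 0.4144)/(15.3664*l^4 + 16.1504*l^3 + 57.8692*l^2 + 28.1808*l + 46.7856)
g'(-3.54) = -2.47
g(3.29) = 3.69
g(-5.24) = 8.59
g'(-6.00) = -4.35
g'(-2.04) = -1.18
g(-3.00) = 2.06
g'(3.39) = 2.62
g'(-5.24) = -3.78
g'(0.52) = 0.12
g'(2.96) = 2.27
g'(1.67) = 1.17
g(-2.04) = 0.51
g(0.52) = -0.06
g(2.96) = 2.89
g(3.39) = 3.95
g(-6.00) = 11.68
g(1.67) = 0.66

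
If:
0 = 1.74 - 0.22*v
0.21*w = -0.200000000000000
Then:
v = 7.91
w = -0.95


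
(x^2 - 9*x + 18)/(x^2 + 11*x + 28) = (x^2 - 9*x + 18)/(x^2 + 11*x + 28)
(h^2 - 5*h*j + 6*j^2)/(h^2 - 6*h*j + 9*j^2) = (h - 2*j)/(h - 3*j)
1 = 1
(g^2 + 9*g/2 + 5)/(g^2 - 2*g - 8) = (g + 5/2)/(g - 4)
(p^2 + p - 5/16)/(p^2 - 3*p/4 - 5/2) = (p - 1/4)/(p - 2)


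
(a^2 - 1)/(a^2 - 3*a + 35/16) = 16*(a^2 - 1)/(16*a^2 - 48*a + 35)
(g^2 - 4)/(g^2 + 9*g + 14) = (g - 2)/(g + 7)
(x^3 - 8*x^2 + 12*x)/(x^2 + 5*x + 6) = x*(x^2 - 8*x + 12)/(x^2 + 5*x + 6)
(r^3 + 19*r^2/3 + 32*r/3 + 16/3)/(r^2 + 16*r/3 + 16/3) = r + 1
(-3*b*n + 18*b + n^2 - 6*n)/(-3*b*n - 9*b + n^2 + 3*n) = (n - 6)/(n + 3)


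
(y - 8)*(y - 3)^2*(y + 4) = y^4 - 10*y^3 + y^2 + 156*y - 288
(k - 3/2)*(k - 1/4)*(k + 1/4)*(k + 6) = k^4 + 9*k^3/2 - 145*k^2/16 - 9*k/32 + 9/16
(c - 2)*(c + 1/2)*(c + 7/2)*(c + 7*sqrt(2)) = c^4 + 2*c^3 + 7*sqrt(2)*c^3 - 25*c^2/4 + 14*sqrt(2)*c^2 - 175*sqrt(2)*c/4 - 7*c/2 - 49*sqrt(2)/2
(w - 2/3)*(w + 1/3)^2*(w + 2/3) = w^4 + 2*w^3/3 - w^2/3 - 8*w/27 - 4/81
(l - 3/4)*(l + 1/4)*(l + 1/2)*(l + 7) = l^4 + 7*l^3 - 7*l^2/16 - 101*l/32 - 21/32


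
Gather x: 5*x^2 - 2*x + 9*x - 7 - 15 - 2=5*x^2 + 7*x - 24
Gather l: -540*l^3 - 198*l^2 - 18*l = -540*l^3 - 198*l^2 - 18*l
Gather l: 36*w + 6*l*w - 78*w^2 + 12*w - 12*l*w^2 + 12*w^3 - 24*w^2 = l*(-12*w^2 + 6*w) + 12*w^3 - 102*w^2 + 48*w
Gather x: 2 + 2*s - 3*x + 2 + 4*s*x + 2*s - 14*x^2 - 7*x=4*s - 14*x^2 + x*(4*s - 10) + 4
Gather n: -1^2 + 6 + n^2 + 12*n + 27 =n^2 + 12*n + 32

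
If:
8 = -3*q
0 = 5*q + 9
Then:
No Solution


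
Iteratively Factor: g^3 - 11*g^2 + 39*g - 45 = (g - 3)*(g^2 - 8*g + 15) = (g - 5)*(g - 3)*(g - 3)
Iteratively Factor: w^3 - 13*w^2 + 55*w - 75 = (w - 5)*(w^2 - 8*w + 15) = (w - 5)*(w - 3)*(w - 5)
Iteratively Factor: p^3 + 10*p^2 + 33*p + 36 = (p + 4)*(p^2 + 6*p + 9) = (p + 3)*(p + 4)*(p + 3)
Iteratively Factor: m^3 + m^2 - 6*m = (m)*(m^2 + m - 6) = m*(m - 2)*(m + 3)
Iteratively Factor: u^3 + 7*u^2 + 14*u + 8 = (u + 2)*(u^2 + 5*u + 4) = (u + 2)*(u + 4)*(u + 1)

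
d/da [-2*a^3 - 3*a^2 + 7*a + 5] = -6*a^2 - 6*a + 7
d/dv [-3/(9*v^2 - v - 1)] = 3*(18*v - 1)/(-9*v^2 + v + 1)^2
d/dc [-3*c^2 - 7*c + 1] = -6*c - 7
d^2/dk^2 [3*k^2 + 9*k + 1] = 6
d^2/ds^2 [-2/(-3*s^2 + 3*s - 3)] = 4*(-s^2 + s + (2*s - 1)^2 - 1)/(3*(s^2 - s + 1)^3)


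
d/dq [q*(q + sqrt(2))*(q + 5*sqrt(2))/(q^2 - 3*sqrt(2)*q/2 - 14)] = 2*(q^4 - 3*sqrt(2)*q^3 - 70*q^2 - 168*sqrt(2)*q - 140)/(2*q^4 - 6*sqrt(2)*q^3 - 47*q^2 + 84*sqrt(2)*q + 392)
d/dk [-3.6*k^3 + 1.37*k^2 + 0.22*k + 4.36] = -10.8*k^2 + 2.74*k + 0.22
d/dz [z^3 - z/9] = 3*z^2 - 1/9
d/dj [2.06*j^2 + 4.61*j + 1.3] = 4.12*j + 4.61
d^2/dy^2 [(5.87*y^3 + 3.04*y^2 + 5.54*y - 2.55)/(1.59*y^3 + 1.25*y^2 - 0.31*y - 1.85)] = (5.6843418860808e-14*y^7 - 7.96240199999994*y^6 + 101.393982*y^5 + 204.894396*y^4 + 97.507036*y^3 + 241.56471*y^2 + 158.33175*y + 2.17056)/(4.019679*y^9 + 9.480375*y^8 + 5.101992*y^7 - 15.77458*y^6 - 23.055978*y^5 - 2.84031*y^4 + 20.596784*y^3 + 12.30102*y^2 - 3.182925*y - 6.331625)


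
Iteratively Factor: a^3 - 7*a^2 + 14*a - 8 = (a - 4)*(a^2 - 3*a + 2) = (a - 4)*(a - 2)*(a - 1)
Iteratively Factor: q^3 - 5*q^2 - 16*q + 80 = (q - 5)*(q^2 - 16) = (q - 5)*(q - 4)*(q + 4)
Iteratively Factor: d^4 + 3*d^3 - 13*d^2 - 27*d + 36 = (d + 3)*(d^3 - 13*d + 12) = (d + 3)*(d + 4)*(d^2 - 4*d + 3) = (d - 3)*(d + 3)*(d + 4)*(d - 1)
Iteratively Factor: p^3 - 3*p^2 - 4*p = (p + 1)*(p^2 - 4*p) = p*(p + 1)*(p - 4)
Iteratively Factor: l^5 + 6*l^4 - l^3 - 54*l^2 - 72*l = (l + 2)*(l^4 + 4*l^3 - 9*l^2 - 36*l) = (l + 2)*(l + 3)*(l^3 + l^2 - 12*l) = (l - 3)*(l + 2)*(l + 3)*(l^2 + 4*l) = l*(l - 3)*(l + 2)*(l + 3)*(l + 4)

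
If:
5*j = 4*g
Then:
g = 5*j/4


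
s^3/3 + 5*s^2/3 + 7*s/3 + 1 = (s/3 + 1/3)*(s + 1)*(s + 3)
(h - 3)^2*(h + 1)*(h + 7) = h^4 + 2*h^3 - 32*h^2 + 30*h + 63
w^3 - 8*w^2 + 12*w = w*(w - 6)*(w - 2)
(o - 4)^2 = o^2 - 8*o + 16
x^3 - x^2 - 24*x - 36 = (x - 6)*(x + 2)*(x + 3)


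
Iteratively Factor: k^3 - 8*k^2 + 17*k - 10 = (k - 2)*(k^2 - 6*k + 5) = (k - 2)*(k - 1)*(k - 5)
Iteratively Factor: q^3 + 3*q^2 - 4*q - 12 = (q + 3)*(q^2 - 4) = (q - 2)*(q + 3)*(q + 2)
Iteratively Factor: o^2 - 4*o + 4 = (o - 2)*(o - 2)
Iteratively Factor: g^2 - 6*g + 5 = (g - 5)*(g - 1)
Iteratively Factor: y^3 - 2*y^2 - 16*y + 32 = (y + 4)*(y^2 - 6*y + 8) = (y - 2)*(y + 4)*(y - 4)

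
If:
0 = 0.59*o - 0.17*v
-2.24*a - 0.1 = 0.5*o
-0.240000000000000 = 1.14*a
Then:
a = -0.21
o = 0.74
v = 2.58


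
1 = 1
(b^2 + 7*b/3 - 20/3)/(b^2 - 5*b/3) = (b + 4)/b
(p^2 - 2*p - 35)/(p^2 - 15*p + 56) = (p + 5)/(p - 8)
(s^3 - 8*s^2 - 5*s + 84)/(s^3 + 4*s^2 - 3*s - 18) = (s^2 - 11*s + 28)/(s^2 + s - 6)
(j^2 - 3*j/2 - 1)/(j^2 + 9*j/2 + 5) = (2*j^2 - 3*j - 2)/(2*j^2 + 9*j + 10)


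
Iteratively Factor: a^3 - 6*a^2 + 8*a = (a - 4)*(a^2 - 2*a) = a*(a - 4)*(a - 2)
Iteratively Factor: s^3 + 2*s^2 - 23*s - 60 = (s + 4)*(s^2 - 2*s - 15) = (s + 3)*(s + 4)*(s - 5)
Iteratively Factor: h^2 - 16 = (h - 4)*(h + 4)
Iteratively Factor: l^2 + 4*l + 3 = (l + 1)*(l + 3)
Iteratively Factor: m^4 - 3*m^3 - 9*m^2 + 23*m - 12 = (m - 1)*(m^3 - 2*m^2 - 11*m + 12) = (m - 1)*(m + 3)*(m^2 - 5*m + 4) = (m - 4)*(m - 1)*(m + 3)*(m - 1)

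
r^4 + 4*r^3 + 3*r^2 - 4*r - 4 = (r - 1)*(r + 1)*(r + 2)^2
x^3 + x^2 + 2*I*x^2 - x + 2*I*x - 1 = (x + 1)*(x + I)^2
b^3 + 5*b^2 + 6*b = b*(b + 2)*(b + 3)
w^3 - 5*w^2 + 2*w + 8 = (w - 4)*(w - 2)*(w + 1)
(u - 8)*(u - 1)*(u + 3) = u^3 - 6*u^2 - 19*u + 24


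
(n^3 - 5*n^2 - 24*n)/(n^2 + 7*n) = (n^2 - 5*n - 24)/(n + 7)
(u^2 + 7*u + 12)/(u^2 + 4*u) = (u + 3)/u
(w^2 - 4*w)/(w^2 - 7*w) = (w - 4)/(w - 7)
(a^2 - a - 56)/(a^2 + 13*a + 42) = (a - 8)/(a + 6)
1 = 1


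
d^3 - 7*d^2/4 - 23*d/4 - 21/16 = (d - 7/2)*(d + 1/4)*(d + 3/2)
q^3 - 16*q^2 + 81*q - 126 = (q - 7)*(q - 6)*(q - 3)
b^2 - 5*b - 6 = (b - 6)*(b + 1)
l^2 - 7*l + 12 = (l - 4)*(l - 3)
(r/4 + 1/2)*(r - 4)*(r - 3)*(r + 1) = r^4/4 - r^3 - 7*r^2/4 + 11*r/2 + 6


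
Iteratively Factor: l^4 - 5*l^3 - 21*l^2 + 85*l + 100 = (l + 1)*(l^3 - 6*l^2 - 15*l + 100) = (l - 5)*(l + 1)*(l^2 - l - 20) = (l - 5)^2*(l + 1)*(l + 4)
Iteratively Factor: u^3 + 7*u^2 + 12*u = (u)*(u^2 + 7*u + 12) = u*(u + 3)*(u + 4)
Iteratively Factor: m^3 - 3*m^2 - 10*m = (m - 5)*(m^2 + 2*m) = (m - 5)*(m + 2)*(m)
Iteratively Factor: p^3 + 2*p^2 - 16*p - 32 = (p - 4)*(p^2 + 6*p + 8) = (p - 4)*(p + 4)*(p + 2)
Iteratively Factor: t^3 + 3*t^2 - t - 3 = (t + 3)*(t^2 - 1) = (t - 1)*(t + 3)*(t + 1)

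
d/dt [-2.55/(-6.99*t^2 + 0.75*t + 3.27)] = (1.9125 - 35.649*t)/(-6.99*t^2 + 0.75*t + 3.27)^2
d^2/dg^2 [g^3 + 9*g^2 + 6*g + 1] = 6*g + 18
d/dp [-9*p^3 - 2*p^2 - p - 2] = -27*p^2 - 4*p - 1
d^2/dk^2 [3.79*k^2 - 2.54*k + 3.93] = 7.58000000000000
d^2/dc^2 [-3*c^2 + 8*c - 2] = -6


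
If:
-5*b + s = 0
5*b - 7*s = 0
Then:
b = 0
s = 0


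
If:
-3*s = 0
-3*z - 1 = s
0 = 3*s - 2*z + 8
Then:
No Solution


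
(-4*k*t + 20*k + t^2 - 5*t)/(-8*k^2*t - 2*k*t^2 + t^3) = (t - 5)/(t*(2*k + t))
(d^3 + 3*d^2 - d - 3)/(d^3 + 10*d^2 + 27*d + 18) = (d - 1)/(d + 6)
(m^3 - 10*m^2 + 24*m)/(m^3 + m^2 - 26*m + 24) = m*(m - 6)/(m^2 + 5*m - 6)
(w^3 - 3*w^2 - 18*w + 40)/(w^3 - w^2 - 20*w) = (w - 2)/w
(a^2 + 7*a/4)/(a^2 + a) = (a + 7/4)/(a + 1)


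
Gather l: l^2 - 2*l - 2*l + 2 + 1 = l^2 - 4*l + 3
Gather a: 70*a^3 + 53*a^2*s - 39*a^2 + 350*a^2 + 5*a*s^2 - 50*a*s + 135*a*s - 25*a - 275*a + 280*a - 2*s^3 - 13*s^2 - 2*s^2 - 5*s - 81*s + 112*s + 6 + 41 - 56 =70*a^3 + a^2*(53*s + 311) + a*(5*s^2 + 85*s - 20) - 2*s^3 - 15*s^2 + 26*s - 9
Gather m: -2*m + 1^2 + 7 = 8 - 2*m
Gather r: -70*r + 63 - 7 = 56 - 70*r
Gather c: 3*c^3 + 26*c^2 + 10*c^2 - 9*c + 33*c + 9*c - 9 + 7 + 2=3*c^3 + 36*c^2 + 33*c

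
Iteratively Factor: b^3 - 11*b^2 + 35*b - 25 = (b - 5)*(b^2 - 6*b + 5) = (b - 5)*(b - 1)*(b - 5)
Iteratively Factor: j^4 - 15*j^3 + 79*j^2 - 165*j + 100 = (j - 5)*(j^3 - 10*j^2 + 29*j - 20) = (j - 5)*(j - 4)*(j^2 - 6*j + 5) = (j - 5)*(j - 4)*(j - 1)*(j - 5)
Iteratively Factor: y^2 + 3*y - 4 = (y + 4)*(y - 1)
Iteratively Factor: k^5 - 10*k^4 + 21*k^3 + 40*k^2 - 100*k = (k + 2)*(k^4 - 12*k^3 + 45*k^2 - 50*k) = (k - 5)*(k + 2)*(k^3 - 7*k^2 + 10*k) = (k - 5)^2*(k + 2)*(k^2 - 2*k) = (k - 5)^2*(k - 2)*(k + 2)*(k)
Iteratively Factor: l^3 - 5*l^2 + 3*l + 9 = (l - 3)*(l^2 - 2*l - 3) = (l - 3)^2*(l + 1)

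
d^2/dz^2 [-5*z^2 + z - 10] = -10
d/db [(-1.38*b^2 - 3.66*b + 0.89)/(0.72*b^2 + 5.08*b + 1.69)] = (-4.3752*b^2 - 5.946*b - 10.7066)/(0.5184*b^4 + 7.3152*b^3 + 28.24*b^2 + 17.1704*b + 2.8561)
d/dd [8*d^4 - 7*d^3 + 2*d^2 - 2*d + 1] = 32*d^3 - 21*d^2 + 4*d - 2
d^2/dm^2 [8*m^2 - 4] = 16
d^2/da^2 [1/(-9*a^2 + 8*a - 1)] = 2*(81*a^2 - 72*a - 4*(9*a - 4)^2 + 9)/(9*a^2 - 8*a + 1)^3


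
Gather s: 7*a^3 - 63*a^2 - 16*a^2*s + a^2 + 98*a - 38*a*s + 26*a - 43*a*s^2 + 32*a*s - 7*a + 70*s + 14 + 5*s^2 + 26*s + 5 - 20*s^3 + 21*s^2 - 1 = 7*a^3 - 62*a^2 + 117*a - 20*s^3 + s^2*(26 - 43*a) + s*(-16*a^2 - 6*a + 96) + 18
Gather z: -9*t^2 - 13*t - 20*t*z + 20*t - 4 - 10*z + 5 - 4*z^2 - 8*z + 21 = -9*t^2 + 7*t - 4*z^2 + z*(-20*t - 18) + 22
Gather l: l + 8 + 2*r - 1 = l + 2*r + 7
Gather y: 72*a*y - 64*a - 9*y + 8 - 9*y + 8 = -64*a + y*(72*a - 18) + 16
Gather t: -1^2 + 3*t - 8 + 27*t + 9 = 30*t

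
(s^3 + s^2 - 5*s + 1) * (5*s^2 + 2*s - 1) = 5*s^5 + 7*s^4 - 24*s^3 - 6*s^2 + 7*s - 1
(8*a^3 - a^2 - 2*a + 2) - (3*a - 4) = 8*a^3 - a^2 - 5*a + 6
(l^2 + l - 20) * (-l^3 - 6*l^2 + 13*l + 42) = -l^5 - 7*l^4 + 27*l^3 + 175*l^2 - 218*l - 840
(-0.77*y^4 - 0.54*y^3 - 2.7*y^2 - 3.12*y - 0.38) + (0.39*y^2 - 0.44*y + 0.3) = -0.77*y^4 - 0.54*y^3 - 2.31*y^2 - 3.56*y - 0.08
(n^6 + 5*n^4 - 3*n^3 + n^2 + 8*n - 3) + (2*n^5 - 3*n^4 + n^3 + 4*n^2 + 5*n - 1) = n^6 + 2*n^5 + 2*n^4 - 2*n^3 + 5*n^2 + 13*n - 4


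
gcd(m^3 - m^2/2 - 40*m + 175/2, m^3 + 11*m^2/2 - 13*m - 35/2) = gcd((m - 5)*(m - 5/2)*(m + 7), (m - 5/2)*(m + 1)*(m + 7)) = m^2 + 9*m/2 - 35/2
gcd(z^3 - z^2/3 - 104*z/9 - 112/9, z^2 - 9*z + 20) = z - 4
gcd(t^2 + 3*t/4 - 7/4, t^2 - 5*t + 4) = t - 1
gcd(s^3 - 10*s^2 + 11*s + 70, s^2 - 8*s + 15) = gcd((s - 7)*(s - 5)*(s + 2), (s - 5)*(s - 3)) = s - 5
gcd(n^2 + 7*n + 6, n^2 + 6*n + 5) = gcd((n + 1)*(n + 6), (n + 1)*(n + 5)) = n + 1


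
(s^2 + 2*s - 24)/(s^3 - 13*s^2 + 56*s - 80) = (s + 6)/(s^2 - 9*s + 20)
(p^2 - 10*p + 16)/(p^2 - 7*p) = (p^2 - 10*p + 16)/(p*(p - 7))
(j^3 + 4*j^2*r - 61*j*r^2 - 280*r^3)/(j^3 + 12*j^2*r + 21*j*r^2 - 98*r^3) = (-j^2 + 3*j*r + 40*r^2)/(-j^2 - 5*j*r + 14*r^2)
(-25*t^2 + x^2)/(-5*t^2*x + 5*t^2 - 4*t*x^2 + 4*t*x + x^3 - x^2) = (5*t + x)/(t*x - t + x^2 - x)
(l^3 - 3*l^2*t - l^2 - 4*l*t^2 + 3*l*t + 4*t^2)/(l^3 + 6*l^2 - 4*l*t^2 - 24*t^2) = (l^3 - 3*l^2*t - l^2 - 4*l*t^2 + 3*l*t + 4*t^2)/(l^3 + 6*l^2 - 4*l*t^2 - 24*t^2)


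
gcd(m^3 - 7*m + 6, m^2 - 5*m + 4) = m - 1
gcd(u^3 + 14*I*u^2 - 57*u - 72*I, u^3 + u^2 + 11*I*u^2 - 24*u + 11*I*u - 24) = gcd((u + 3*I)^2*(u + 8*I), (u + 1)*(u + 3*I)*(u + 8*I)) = u^2 + 11*I*u - 24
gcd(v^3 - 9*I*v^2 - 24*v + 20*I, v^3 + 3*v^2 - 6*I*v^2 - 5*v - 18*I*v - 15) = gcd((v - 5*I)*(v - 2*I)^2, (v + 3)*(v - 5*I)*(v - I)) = v - 5*I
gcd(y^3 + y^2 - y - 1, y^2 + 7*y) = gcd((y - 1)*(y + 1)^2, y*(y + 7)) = 1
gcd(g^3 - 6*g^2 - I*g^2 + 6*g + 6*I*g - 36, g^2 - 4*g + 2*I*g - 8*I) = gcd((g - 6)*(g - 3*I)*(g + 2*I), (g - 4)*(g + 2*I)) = g + 2*I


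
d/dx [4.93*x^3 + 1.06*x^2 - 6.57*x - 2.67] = 14.79*x^2 + 2.12*x - 6.57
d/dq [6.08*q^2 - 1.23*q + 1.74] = 12.16*q - 1.23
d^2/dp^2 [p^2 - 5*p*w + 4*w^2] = 2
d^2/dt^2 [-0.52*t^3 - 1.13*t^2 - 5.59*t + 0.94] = -3.12*t - 2.26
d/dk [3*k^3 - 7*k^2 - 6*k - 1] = 9*k^2 - 14*k - 6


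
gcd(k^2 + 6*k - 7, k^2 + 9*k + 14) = k + 7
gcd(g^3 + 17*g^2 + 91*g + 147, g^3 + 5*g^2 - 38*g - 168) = g + 7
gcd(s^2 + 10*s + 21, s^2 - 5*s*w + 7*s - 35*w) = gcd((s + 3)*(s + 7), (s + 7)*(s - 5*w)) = s + 7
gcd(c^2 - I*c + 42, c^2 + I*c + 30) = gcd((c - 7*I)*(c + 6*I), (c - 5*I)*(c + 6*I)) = c + 6*I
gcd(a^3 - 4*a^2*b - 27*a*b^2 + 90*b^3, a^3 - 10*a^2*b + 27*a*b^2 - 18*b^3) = a^2 - 9*a*b + 18*b^2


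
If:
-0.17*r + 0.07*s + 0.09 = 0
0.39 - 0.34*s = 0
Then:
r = 1.00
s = 1.15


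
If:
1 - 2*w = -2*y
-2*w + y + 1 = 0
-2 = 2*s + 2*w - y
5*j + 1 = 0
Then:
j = -1/5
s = -3/2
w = 1/2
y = 0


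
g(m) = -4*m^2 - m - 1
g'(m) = -8*m - 1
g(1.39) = -10.12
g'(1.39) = -12.12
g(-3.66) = -50.92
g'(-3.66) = 28.28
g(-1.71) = -10.99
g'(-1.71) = 12.68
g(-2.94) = -32.63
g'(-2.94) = 22.52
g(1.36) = -9.76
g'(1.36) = -11.88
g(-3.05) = -35.16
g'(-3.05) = 23.40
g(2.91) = -37.78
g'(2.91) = -24.28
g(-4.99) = -95.61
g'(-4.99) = 38.92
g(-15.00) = -886.00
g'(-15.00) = 119.00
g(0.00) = -1.00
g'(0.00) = -1.00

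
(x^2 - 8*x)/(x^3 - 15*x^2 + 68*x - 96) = x/(x^2 - 7*x + 12)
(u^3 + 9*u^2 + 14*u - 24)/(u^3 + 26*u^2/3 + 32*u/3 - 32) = 3*(u - 1)/(3*u - 4)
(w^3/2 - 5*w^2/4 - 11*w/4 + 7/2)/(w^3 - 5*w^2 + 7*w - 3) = (2*w^2 - 3*w - 14)/(4*(w^2 - 4*w + 3))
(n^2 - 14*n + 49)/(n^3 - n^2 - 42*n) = (n - 7)/(n*(n + 6))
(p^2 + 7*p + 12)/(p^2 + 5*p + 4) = (p + 3)/(p + 1)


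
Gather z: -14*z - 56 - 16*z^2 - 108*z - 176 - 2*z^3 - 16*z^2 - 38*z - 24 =-2*z^3 - 32*z^2 - 160*z - 256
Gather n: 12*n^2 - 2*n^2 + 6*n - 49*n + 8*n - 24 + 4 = 10*n^2 - 35*n - 20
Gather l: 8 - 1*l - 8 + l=0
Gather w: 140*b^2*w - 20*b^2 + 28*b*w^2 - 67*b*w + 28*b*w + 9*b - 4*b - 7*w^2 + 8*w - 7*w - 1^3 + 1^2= -20*b^2 + 5*b + w^2*(28*b - 7) + w*(140*b^2 - 39*b + 1)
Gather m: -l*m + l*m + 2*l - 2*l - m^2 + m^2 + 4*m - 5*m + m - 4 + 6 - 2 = 0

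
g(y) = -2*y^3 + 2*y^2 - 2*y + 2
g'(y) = -6*y^2 + 4*y - 2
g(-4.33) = 210.52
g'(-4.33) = -131.81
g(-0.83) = 6.18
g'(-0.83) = -9.45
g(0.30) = 1.53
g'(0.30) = -1.34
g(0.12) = 1.79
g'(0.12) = -1.61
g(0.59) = 1.11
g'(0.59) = -1.73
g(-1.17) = 10.28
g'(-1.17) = -14.89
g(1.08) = -0.35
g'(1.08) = -4.68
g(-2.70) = 61.35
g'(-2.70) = -56.54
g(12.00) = -3190.00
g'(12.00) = -818.00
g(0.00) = 2.00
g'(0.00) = -2.00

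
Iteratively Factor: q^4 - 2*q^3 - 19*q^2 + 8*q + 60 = (q + 2)*(q^3 - 4*q^2 - 11*q + 30) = (q - 5)*(q + 2)*(q^2 + q - 6) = (q - 5)*(q - 2)*(q + 2)*(q + 3)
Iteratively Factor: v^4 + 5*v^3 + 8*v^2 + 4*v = (v)*(v^3 + 5*v^2 + 8*v + 4) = v*(v + 2)*(v^2 + 3*v + 2) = v*(v + 1)*(v + 2)*(v + 2)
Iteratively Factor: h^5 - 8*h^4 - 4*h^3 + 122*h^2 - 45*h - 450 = (h + 2)*(h^4 - 10*h^3 + 16*h^2 + 90*h - 225) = (h + 2)*(h + 3)*(h^3 - 13*h^2 + 55*h - 75) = (h - 5)*(h + 2)*(h + 3)*(h^2 - 8*h + 15) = (h - 5)^2*(h + 2)*(h + 3)*(h - 3)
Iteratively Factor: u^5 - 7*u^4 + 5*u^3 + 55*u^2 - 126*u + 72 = (u - 3)*(u^4 - 4*u^3 - 7*u^2 + 34*u - 24) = (u - 3)*(u + 3)*(u^3 - 7*u^2 + 14*u - 8) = (u - 4)*(u - 3)*(u + 3)*(u^2 - 3*u + 2) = (u - 4)*(u - 3)*(u - 1)*(u + 3)*(u - 2)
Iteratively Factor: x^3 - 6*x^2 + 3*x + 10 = (x - 5)*(x^2 - x - 2) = (x - 5)*(x - 2)*(x + 1)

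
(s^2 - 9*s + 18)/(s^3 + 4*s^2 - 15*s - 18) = (s - 6)/(s^2 + 7*s + 6)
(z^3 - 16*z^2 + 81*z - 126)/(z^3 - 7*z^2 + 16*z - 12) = (z^2 - 13*z + 42)/(z^2 - 4*z + 4)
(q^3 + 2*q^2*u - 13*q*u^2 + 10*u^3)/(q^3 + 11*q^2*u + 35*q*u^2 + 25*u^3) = (q^2 - 3*q*u + 2*u^2)/(q^2 + 6*q*u + 5*u^2)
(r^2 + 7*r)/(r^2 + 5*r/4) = 4*(r + 7)/(4*r + 5)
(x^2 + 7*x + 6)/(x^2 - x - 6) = (x^2 + 7*x + 6)/(x^2 - x - 6)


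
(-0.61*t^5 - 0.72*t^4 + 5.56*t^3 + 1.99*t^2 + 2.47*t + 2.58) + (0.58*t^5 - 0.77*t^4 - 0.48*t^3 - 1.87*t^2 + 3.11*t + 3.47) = -0.03*t^5 - 1.49*t^4 + 5.08*t^3 + 0.12*t^2 + 5.58*t + 6.05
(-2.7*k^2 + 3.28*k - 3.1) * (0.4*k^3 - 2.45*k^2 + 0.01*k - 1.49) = -1.08*k^5 + 7.927*k^4 - 9.303*k^3 + 11.6508*k^2 - 4.9182*k + 4.619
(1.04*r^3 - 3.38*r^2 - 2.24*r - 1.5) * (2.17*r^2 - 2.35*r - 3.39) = 2.2568*r^5 - 9.7786*r^4 - 0.4434*r^3 + 13.4672*r^2 + 11.1186*r + 5.085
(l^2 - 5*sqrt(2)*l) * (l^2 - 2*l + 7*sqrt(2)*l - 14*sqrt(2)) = l^4 - 2*l^3 + 2*sqrt(2)*l^3 - 70*l^2 - 4*sqrt(2)*l^2 + 140*l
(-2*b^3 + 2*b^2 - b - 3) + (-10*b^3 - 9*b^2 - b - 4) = -12*b^3 - 7*b^2 - 2*b - 7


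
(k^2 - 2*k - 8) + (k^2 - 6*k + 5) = 2*k^2 - 8*k - 3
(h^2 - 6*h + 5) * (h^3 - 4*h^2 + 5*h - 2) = h^5 - 10*h^4 + 34*h^3 - 52*h^2 + 37*h - 10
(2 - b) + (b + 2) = 4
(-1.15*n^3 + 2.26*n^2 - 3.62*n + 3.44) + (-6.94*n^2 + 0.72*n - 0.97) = -1.15*n^3 - 4.68*n^2 - 2.9*n + 2.47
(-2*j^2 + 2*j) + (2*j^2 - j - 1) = j - 1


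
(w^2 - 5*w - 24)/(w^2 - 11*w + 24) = (w + 3)/(w - 3)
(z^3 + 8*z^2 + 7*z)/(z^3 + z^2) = (z + 7)/z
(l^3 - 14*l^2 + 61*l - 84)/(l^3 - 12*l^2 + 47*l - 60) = (l - 7)/(l - 5)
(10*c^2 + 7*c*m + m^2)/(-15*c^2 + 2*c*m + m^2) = (-2*c - m)/(3*c - m)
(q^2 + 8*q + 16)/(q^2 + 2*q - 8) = (q + 4)/(q - 2)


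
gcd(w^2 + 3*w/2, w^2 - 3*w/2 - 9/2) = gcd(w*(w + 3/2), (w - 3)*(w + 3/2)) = w + 3/2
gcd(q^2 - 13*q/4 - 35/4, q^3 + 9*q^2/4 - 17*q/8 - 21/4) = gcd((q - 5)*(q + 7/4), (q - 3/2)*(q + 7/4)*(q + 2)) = q + 7/4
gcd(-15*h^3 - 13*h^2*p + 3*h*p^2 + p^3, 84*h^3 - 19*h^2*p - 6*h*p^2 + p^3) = -3*h + p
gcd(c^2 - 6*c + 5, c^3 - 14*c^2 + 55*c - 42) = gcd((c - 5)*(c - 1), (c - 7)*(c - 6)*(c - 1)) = c - 1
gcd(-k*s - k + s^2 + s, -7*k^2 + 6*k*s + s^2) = -k + s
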